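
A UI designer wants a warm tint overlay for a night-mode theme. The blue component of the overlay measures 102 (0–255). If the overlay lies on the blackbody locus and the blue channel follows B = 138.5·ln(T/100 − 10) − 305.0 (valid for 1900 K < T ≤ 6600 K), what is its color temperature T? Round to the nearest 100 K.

2900 K

ln(t − 10) = (102 + 305.0) / 138.5 = 2.9386.
t − 10 = e^2.9386 = 18.890, so t = 28.890.
T = 100·t = 2889 K → 2900 K to the nearest 100 K.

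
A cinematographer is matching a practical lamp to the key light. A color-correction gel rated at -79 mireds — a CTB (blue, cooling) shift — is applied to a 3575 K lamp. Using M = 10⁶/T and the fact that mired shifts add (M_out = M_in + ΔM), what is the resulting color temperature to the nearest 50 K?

5000 K

M_in = 10⁶/3575 = 279.72 mireds.
M_out = 279.72 + (-79) = 200.72 mireds.
T_out = 10⁶/200.72 = 4982.1 K → 5000 K.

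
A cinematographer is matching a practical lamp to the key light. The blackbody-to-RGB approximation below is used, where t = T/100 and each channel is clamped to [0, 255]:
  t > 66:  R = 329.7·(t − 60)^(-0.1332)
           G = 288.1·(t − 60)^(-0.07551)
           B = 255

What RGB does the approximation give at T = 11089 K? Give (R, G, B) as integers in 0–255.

(195, 214, 255)

t = 11089/100 = 110.89; the t > 66 branch applies.
R = 329.7·(110.89 − 60)^(-0.1332) = 329.7·50.89^(-0.1332) = 329.7·0.59248 = 195.342.
G = 288.1·(110.89 − 60)^(-0.07551) = 288.1·50.89^(-0.07551) = 288.1·0.74325 = 214.129.
B = 255 by definition for t > 66.
Rounded: (195, 214, 255).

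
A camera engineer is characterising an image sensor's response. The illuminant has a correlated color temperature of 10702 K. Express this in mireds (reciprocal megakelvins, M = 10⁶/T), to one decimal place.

M = 10⁶ / 10702 = 93.440 → 93.4 mireds.

93.4 mireds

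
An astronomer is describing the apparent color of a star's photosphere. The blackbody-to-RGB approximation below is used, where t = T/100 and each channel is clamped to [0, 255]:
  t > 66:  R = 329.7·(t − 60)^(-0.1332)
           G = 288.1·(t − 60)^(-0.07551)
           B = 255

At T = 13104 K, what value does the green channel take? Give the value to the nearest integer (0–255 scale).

209

t = 13104/100 = 131.04; the t > 66 branch applies.
G = 288.1·(131.04 − 60)^(-0.07551) = 288.1·71.04^(-0.07551) = 288.1·0.72476 = 208.803.
Rounded: 209.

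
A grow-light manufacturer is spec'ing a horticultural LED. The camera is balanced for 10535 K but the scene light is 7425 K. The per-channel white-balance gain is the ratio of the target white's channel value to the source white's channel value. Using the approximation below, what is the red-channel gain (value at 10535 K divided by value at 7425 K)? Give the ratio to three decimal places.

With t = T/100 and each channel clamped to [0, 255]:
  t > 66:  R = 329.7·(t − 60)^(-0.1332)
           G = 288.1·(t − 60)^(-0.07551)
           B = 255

At 7425 K (t = 74.25):
  R = 329.7·(74.25 − 60)^(-0.1332) = 329.7·14.25^(-0.1332) = 329.7·0.70196 = 231.436.
At 10535 K (t = 105.35):
  R = 329.7·(105.35 − 60)^(-0.1332) = 329.7·45.35^(-0.1332) = 329.7·0.60165 = 198.364.
Gain = 198.364 / 231.436 = 0.8571 → 0.857.

0.857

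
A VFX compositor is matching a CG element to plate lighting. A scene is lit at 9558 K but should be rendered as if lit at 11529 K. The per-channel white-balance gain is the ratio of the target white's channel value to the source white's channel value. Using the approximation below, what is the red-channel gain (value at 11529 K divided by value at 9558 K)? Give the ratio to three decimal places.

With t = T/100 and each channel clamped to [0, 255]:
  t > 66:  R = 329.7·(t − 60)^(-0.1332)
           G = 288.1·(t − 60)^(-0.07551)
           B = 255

0.943

At 9558 K (t = 95.58):
  R = 329.7·(95.58 − 60)^(-0.1332) = 329.7·35.58^(-0.1332) = 329.7·0.62141 = 204.879.
At 11529 K (t = 115.29):
  R = 329.7·(115.29 − 60)^(-0.1332) = 329.7·55.29^(-0.1332) = 329.7·0.58598 = 193.196.
Gain = 193.196 / 204.879 = 0.9430 → 0.943.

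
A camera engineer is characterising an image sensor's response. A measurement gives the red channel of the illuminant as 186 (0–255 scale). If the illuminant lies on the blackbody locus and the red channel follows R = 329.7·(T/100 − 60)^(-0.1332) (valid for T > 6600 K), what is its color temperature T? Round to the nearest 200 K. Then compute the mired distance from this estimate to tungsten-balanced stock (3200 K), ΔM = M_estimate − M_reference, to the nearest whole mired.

-238 mireds

(t − 60)^(-0.1332) = 186/329.7 = 0.56415.
t − 60 = 0.56415^(1/-0.1332) = 0.56415^(-7.508) = 73.521, so t = 133.521.
T = 100·t = 13352 K → 13400 K to the nearest 200 K.
M_estimate = 10⁶/13400 = 74.63; M_reference = 10⁶/3200 = 312.50.
ΔM = 74.63 − 312.50 = -237.87 → -238 mireds.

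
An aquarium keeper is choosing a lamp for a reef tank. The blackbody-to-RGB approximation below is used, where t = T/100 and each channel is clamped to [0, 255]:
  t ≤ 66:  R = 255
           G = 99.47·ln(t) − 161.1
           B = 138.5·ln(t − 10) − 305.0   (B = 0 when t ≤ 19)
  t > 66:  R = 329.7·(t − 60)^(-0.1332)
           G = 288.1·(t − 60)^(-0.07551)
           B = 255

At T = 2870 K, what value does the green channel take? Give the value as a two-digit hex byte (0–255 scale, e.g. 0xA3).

0xAD

t = 2870/100 = 28.7; the t ≤ 66 branch applies.
G = 99.47·ln 28.7 − 161.1 = 99.47·3.3569 − 161.1 = 172.811.
Rounded: 173; in hex, 0xAD.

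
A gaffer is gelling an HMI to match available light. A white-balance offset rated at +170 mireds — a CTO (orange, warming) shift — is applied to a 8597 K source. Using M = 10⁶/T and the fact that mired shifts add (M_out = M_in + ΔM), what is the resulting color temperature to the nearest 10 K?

3490 K

M_in = 10⁶/8597 = 116.32 mireds.
M_out = 116.32 + (+170) = 286.32 mireds.
T_out = 10⁶/286.32 = 3492.6 K → 3490 K.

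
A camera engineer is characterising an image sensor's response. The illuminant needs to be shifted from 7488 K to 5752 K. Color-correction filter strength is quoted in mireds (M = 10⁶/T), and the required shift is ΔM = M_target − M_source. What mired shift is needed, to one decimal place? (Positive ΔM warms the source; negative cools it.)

+40.3 mireds

M_source = 10⁶/7488 = 133.547; M_target = 10⁶/5752 = 173.853.
ΔM = 173.853 − 133.547 = 40.306 → +40.3 mireds, a warming shift.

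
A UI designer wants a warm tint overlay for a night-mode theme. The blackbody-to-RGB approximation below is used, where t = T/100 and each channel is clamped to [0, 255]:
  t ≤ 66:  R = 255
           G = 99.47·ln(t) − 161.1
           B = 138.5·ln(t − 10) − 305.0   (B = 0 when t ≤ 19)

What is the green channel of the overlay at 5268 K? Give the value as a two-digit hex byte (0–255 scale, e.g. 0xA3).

0xE9

t = 5268/100 = 52.68; the t ≤ 66 branch applies.
G = 99.47·ln 52.68 − 161.1 = 99.47·3.9642 − 161.1 = 233.223.
Rounded: 233; in hex, 0xE9.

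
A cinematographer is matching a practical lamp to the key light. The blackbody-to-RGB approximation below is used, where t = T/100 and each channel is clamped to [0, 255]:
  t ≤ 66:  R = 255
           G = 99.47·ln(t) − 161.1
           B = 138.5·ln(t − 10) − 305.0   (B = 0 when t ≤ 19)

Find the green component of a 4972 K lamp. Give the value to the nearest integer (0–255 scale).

t = 4972/100 = 49.72; the t ≤ 66 branch applies.
G = 99.47·ln 49.72 − 161.1 = 99.47·3.9064 − 161.1 = 227.470.
Rounded: 227.

227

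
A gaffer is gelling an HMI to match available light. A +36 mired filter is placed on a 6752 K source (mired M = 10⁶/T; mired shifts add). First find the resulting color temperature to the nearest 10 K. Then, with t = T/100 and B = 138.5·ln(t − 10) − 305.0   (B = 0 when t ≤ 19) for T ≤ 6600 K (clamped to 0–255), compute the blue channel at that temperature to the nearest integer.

M_in = 10⁶/6752 = 148.10; M_out = 148.10 + (+36) = 184.10.
T_out = 10⁶/184.10 = 5431.7 K → 5430 K; t = 54.3.
B = 138.5·ln(54.3 − 10) − 305.0 = 138.5·ln 44.3 − 305.0 = 138.5·3.7910 − 305.0 = 220.051.
Rounded: 220.

220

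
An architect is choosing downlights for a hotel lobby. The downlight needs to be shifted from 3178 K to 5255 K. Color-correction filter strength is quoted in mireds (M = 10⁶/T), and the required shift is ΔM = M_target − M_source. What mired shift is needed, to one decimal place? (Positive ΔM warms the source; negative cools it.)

-124.4 mireds

M_source = 10⁶/3178 = 314.663; M_target = 10⁶/5255 = 190.295.
ΔM = 190.295 − 314.663 = -124.368 → -124.4 mireds, a cooling shift.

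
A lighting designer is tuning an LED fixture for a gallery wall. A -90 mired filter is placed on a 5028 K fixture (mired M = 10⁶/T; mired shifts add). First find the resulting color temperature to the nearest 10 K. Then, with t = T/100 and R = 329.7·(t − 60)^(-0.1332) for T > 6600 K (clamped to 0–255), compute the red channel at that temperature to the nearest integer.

208

M_in = 10⁶/5028 = 198.89; M_out = 198.89 + (-90) = 108.89.
T_out = 10⁶/108.89 = 9183.9 K → 9180 K; t = 91.8.
R = 329.7·(91.8 − 60)^(-0.1332) = 329.7·31.8^(-0.1332) = 329.7·0.63078 = 207.968.
Rounded: 208.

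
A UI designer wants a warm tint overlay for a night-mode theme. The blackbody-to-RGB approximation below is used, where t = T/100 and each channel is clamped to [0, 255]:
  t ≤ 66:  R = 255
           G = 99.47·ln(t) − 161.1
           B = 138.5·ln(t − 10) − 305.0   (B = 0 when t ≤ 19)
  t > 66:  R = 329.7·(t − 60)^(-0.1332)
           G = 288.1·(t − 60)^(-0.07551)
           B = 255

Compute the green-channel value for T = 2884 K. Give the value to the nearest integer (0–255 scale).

173

t = 2884/100 = 28.84; the t ≤ 66 branch applies.
G = 99.47·ln 28.84 − 161.1 = 99.47·3.3618 − 161.1 = 173.295.
Rounded: 173.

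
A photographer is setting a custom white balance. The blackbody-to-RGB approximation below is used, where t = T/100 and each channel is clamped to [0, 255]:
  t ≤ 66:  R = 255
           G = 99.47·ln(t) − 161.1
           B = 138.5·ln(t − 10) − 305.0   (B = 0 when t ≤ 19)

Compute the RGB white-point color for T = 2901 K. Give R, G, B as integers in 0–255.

R=255, G=174, B=103

t = 2901/100 = 29.01; the t ≤ 66 branch applies.
R = 255 by definition for t ≤ 66.
G = 99.47·ln 29.01 − 161.1 = 99.47·3.3676 − 161.1 = 173.879.
B = 138.5·ln(29.01 − 10) − 305.0 = 138.5·ln 19.01 − 305.0 = 138.5·2.9450 − 305.0 = 102.878.
Rounded: (255, 174, 103).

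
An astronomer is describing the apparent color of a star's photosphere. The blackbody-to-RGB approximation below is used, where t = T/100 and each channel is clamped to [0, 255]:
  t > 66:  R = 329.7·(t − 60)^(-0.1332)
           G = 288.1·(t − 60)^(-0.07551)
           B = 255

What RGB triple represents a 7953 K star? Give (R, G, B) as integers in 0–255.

t = 7953/100 = 79.53; the t > 66 branch applies.
R = 329.7·(79.53 − 60)^(-0.1332) = 329.7·19.53^(-0.1332) = 329.7·0.67310 = 221.920.
G = 288.1·(79.53 − 60)^(-0.07551) = 288.1·19.53^(-0.07551) = 288.1·0.79899 = 230.188.
B = 255 by definition for t > 66.
Rounded: (222, 230, 255).

(222, 230, 255)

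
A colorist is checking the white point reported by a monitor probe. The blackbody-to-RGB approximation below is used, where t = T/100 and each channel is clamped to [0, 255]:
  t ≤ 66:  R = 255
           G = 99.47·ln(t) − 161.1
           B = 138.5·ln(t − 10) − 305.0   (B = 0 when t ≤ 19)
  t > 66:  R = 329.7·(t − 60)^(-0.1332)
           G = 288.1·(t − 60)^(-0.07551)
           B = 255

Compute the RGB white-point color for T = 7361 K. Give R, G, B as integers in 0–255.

R=233, G=237, B=255

t = 7361/100 = 73.61; the t > 66 branch applies.
R = 329.7·(73.61 − 60)^(-0.1332) = 329.7·13.61^(-0.1332) = 329.7·0.70627 = 232.857.
G = 288.1·(73.61 − 60)^(-0.07551) = 288.1·13.61^(-0.07551) = 288.1·0.82107 = 236.551.
B = 255 by definition for t > 66.
Rounded: (233, 237, 255).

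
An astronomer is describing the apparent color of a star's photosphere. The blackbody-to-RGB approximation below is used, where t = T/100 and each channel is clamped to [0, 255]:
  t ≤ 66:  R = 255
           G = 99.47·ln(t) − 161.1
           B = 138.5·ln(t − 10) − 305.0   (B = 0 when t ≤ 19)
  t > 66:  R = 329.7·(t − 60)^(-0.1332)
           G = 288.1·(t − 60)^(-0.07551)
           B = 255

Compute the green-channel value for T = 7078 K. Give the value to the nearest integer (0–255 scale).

t = 7078/100 = 70.78; the t > 66 branch applies.
G = 288.1·(70.78 − 60)^(-0.07551) = 288.1·10.78^(-0.07551) = 288.1·0.83565 = 240.752.
Rounded: 241.

241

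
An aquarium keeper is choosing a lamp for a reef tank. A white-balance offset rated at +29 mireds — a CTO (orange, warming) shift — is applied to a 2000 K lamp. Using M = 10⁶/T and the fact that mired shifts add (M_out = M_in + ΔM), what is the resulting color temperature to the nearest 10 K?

1890 K

M_in = 10⁶/2000 = 500.00 mireds.
M_out = 500.00 + (+29) = 529.00 mireds.
T_out = 10⁶/529.00 = 1890.4 K → 1890 K.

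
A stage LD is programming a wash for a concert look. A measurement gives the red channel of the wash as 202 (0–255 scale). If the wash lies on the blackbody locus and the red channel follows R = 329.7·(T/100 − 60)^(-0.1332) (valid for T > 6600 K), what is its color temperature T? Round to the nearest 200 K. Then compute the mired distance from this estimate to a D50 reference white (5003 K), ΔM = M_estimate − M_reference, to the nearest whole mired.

-100 mireds

(t − 60)^(-0.1332) = 202/329.7 = 0.61268.
t − 60 = 0.61268^(1/-0.1332) = 0.61268^(-7.508) = 39.569, so t = 99.569.
T = 100·t = 9957 K → 10000 K to the nearest 200 K.
M_estimate = 10⁶/10000 = 100.00; M_reference = 10⁶/5003 = 199.88.
ΔM = 100.00 − 199.88 = -99.88 → -100 mireds.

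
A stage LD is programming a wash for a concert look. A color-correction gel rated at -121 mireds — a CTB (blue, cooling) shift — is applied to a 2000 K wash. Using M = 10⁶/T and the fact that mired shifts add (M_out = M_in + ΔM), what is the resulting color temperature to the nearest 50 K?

2650 K

M_in = 10⁶/2000 = 500.00 mireds.
M_out = 500.00 + (-121) = 379.00 mireds.
T_out = 10⁶/379.00 = 2638.5 K → 2650 K.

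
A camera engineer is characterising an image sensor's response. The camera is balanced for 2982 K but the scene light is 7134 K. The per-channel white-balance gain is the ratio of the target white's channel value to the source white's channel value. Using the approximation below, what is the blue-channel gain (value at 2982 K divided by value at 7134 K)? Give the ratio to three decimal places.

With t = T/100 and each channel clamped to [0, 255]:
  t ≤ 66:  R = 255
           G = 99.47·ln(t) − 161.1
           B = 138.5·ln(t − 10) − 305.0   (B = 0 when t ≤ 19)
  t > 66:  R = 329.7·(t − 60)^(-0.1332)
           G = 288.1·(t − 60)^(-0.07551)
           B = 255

0.426

At 7134 K (t = 71.34):
  B = 255 by definition for t > 66.
At 2982 K (t = 29.82):
  B = 138.5·ln(29.82 − 10) − 305.0 = 138.5·ln 19.82 − 305.0 = 138.5·2.9867 − 305.0 = 108.657.
Gain = 108.657 / 255.000 = 0.4261 → 0.426.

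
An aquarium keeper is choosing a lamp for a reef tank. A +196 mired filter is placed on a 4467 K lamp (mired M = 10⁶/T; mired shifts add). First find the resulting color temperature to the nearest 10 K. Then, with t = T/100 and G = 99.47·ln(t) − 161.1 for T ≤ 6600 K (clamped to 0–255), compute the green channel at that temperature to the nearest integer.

M_in = 10⁶/4467 = 223.86; M_out = 223.86 + (+196) = 419.86.
T_out = 10⁶/419.86 = 2381.7 K → 2380 K; t = 23.8.
G = 99.47·ln 23.8 − 161.1 = 99.47·3.1697 − 161.1 = 154.189.
Rounded: 154.

154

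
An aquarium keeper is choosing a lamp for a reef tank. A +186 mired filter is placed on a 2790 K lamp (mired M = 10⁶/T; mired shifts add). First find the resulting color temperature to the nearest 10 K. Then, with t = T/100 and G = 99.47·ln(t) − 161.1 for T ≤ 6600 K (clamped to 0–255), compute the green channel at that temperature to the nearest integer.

129

M_in = 10⁶/2790 = 358.42; M_out = 358.42 + (+186) = 544.42.
T_out = 10⁶/544.42 = 1836.8 K → 1840 K; t = 18.4.
G = 99.47·ln 18.4 − 161.1 = 99.47·2.9124 − 161.1 = 128.592.
Rounded: 129.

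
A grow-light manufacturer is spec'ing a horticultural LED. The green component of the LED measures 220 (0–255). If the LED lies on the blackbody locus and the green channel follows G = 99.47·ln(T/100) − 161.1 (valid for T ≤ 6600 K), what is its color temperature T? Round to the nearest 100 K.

4600 K

ln t = (220 + 161.1) / 99.47 = 3.8313.
t = e^3.8313 = 46.123.
T = 100·t = 4612 K → 4600 K to the nearest 100 K.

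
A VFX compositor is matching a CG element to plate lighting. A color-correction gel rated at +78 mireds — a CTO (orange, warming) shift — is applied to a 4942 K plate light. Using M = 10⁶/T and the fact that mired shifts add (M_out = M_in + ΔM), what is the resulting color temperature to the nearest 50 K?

3550 K

M_in = 10⁶/4942 = 202.35 mireds.
M_out = 202.35 + (+78) = 280.35 mireds.
T_out = 10⁶/280.35 = 3567.0 K → 3550 K.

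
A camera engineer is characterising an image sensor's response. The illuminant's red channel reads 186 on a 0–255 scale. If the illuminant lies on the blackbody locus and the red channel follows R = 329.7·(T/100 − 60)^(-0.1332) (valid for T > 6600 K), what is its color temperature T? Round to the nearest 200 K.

13400 K

(t − 60)^(-0.1332) = 186/329.7 = 0.56415.
t − 60 = 0.56415^(1/-0.1332) = 0.56415^(-7.508) = 73.521, so t = 133.521.
T = 100·t = 13352 K → 13400 K to the nearest 200 K.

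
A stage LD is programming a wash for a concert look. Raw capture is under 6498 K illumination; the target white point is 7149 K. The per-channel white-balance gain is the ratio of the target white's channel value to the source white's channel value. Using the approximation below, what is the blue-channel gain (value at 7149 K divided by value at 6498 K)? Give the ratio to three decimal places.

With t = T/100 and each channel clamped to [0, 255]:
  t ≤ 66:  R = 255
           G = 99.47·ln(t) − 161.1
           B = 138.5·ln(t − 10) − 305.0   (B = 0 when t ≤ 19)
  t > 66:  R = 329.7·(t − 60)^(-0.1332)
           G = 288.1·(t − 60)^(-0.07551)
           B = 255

1.020

At 6498 K (t = 64.98):
  B = 138.5·ln(64.98 − 10) − 305.0 = 138.5·ln 54.98 − 305.0 = 138.5·4.0070 − 305.0 = 249.965.
At 7149 K (t = 71.49):
  B = 255 by definition for t > 66.
Gain = 255.000 / 249.965 = 1.0201 → 1.020.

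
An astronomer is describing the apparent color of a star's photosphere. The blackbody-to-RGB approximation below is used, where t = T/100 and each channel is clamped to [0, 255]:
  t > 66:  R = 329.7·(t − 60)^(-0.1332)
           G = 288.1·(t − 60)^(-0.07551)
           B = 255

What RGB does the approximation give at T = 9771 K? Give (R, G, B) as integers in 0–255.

(203, 219, 255)

t = 9771/100 = 97.71; the t > 66 branch applies.
R = 329.7·(97.71 − 60)^(-0.1332) = 329.7·37.71^(-0.1332) = 329.7·0.61662 = 203.299.
G = 288.1·(97.71 − 60)^(-0.07551) = 288.1·37.71^(-0.07551) = 288.1·0.76026 = 219.031.
B = 255 by definition for t > 66.
Rounded: (203, 219, 255).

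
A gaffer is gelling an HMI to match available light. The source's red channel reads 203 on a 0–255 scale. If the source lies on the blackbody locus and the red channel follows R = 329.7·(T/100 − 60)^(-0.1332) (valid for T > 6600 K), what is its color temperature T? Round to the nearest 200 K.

9800 K

(t − 60)^(-0.1332) = 203/329.7 = 0.61571.
t − 60 = 0.61571^(1/-0.1332) = 0.61571^(-7.508) = 38.129, so t = 98.129.
T = 100·t = 9813 K → 9800 K to the nearest 200 K.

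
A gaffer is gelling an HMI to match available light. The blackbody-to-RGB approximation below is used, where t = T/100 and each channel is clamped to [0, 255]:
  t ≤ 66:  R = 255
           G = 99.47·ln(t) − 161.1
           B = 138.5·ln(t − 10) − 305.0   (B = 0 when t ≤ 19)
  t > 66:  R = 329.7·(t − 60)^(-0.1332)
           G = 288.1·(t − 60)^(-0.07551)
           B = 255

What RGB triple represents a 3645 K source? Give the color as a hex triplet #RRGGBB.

t = 3645/100 = 36.45; the t ≤ 66 branch applies.
R = 255 by definition for t ≤ 66.
G = 99.47·ln 36.45 − 161.1 = 99.47·3.5959 − 161.1 = 196.588.
B = 138.5·ln(36.45 − 10) − 305.0 = 138.5·ln 26.45 − 305.0 = 138.5·3.2753 − 305.0 = 148.623.
Rounded: (255, 197, 149).
In hex: #FFC595.

#FFC595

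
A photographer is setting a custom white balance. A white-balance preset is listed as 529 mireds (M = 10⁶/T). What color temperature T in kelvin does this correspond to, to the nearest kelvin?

1890 K

T = 10⁶ / 529 = 1890.36 K → 1890 K.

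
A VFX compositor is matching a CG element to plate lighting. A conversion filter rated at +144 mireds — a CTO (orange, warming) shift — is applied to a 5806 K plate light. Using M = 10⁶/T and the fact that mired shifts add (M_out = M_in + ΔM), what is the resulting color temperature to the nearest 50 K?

3150 K

M_in = 10⁶/5806 = 172.24 mireds.
M_out = 172.24 + (+144) = 316.24 mireds.
T_out = 10⁶/316.24 = 3162.2 K → 3150 K.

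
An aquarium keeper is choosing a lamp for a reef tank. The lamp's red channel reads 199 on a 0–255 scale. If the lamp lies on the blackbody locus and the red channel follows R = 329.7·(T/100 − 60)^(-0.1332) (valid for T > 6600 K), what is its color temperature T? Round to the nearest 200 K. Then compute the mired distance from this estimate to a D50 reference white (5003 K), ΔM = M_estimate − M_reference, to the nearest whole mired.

(t − 60)^(-0.1332) = 199/329.7 = 0.60358.
t − 60 = 0.60358^(1/-0.1332) = 0.60358^(-7.508) = 44.273, so t = 104.273.
T = 100·t = 10427 K → 10400 K to the nearest 200 K.
M_estimate = 10⁶/10400 = 96.15; M_reference = 10⁶/5003 = 199.88.
ΔM = 96.15 − 199.88 = -103.73 → -104 mireds.

-104 mireds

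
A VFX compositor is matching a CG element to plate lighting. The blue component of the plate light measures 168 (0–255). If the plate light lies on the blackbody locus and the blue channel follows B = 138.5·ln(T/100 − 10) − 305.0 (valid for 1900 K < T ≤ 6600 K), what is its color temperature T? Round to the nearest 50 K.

ln(t − 10) = (168 + 305.0) / 138.5 = 3.4152.
t − 10 = e^3.4152 = 30.422, so t = 40.422.
T = 100·t = 4042 K → 4050 K to the nearest 50 K.

4050 K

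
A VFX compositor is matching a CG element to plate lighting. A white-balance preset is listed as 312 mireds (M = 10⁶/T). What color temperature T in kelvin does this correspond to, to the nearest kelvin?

T = 10⁶ / 312 = 3205.13 K → 3205 K.

3205 K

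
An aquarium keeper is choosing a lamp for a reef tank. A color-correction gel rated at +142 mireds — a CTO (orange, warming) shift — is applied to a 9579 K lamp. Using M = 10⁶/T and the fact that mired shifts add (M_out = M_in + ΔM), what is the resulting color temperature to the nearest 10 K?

M_in = 10⁶/9579 = 104.40 mireds.
M_out = 104.40 + (+142) = 246.40 mireds.
T_out = 10⁶/246.40 = 4058.5 K → 4060 K.

4060 K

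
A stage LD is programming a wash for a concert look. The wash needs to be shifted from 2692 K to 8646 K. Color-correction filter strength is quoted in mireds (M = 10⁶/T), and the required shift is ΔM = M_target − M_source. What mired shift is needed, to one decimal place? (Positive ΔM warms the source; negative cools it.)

M_source = 10⁶/2692 = 371.471; M_target = 10⁶/8646 = 115.660.
ΔM = 115.660 − 371.471 = -255.811 → -255.8 mireds, a cooling shift.

-255.8 mireds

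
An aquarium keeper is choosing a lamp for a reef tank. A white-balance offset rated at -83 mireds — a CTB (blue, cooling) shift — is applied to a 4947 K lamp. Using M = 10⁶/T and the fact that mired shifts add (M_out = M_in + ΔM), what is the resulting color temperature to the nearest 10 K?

8390 K

M_in = 10⁶/4947 = 202.14 mireds.
M_out = 202.14 + (-83) = 119.14 mireds.
T_out = 10⁶/119.14 = 8393.3 K → 8390 K.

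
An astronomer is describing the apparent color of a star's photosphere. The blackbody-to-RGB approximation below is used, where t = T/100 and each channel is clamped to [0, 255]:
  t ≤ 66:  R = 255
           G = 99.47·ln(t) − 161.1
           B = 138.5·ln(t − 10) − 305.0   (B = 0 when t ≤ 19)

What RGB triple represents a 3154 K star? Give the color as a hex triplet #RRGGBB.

#FFB678

t = 3154/100 = 31.54; the t ≤ 66 branch applies.
R = 255 by definition for t ≤ 66.
G = 99.47·ln 31.54 − 161.1 = 99.47·3.4513 − 161.1 = 182.196.
B = 138.5·ln(31.54 − 10) − 305.0 = 138.5·ln 21.54 − 305.0 = 138.5·3.0699 − 305.0 = 120.183.
Rounded: (255, 182, 120).
In hex: #FFB678.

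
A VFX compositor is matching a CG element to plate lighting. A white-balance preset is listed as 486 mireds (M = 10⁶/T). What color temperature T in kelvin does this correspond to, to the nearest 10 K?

T = 10⁶ / 486 = 2057.61 K → 2060 K.

2060 K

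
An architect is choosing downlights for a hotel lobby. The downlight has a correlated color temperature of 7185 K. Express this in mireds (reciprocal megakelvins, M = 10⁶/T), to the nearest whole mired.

139 mireds

M = 10⁶ / 7185 = 139.179 → 139 mireds.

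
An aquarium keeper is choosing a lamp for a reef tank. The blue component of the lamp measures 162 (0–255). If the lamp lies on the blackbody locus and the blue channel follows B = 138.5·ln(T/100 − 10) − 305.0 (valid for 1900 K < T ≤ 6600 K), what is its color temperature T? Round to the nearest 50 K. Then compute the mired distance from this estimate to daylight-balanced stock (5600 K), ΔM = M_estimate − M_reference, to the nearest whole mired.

+78 mireds

ln(t − 10) = (162 + 305.0) / 138.5 = 3.3718.
t − 10 = e^3.3718 = 29.132, so t = 39.132.
T = 100·t = 3913 K → 3900 K to the nearest 50 K.
M_estimate = 10⁶/3900 = 256.41; M_reference = 10⁶/5600 = 178.57.
ΔM = 256.41 − 178.57 = 77.84 → +78 mireds.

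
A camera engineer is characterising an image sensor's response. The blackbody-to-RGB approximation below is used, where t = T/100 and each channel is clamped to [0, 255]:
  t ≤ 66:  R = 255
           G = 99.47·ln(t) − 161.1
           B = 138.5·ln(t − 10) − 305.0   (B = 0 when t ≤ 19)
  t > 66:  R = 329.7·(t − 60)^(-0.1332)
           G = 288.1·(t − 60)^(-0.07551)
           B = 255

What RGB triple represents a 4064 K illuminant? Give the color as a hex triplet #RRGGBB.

t = 4064/100 = 40.64; the t ≤ 66 branch applies.
R = 255 by definition for t ≤ 66.
G = 99.47·ln 40.64 − 161.1 = 99.47·3.7048 − 161.1 = 207.412.
B = 138.5·ln(40.64 − 10) − 305.0 = 138.5·ln 30.64 − 305.0 = 138.5·3.4223 − 305.0 = 168.989.
Rounded: (255, 207, 169).
In hex: #FFCFA9.

#FFCFA9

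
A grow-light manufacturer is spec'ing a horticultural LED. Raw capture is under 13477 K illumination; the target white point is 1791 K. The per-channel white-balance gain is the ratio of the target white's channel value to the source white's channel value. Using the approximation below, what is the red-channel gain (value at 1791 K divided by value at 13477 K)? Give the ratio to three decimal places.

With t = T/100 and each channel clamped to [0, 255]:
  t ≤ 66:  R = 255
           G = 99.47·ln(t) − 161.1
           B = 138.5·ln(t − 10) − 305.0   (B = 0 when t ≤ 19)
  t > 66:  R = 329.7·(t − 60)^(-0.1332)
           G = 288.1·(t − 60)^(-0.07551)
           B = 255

1.374

At 13477 K (t = 134.77):
  R = 329.7·(134.77 − 60)^(-0.1332) = 329.7·74.77^(-0.1332) = 329.7·0.56288 = 185.583.
At 1791 K (t = 17.91):
  R = 255 by definition for t ≤ 66.
Gain = 255.000 / 185.583 = 1.3740 → 1.374.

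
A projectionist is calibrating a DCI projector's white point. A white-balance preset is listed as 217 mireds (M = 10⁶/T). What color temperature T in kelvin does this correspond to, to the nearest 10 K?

4610 K

T = 10⁶ / 217 = 4608.29 K → 4610 K.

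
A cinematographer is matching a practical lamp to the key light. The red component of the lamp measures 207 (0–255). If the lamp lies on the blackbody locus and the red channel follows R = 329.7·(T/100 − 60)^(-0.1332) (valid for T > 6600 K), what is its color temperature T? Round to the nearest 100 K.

(t − 60)^(-0.1332) = 207/329.7 = 0.62784.
t − 60 = 0.62784^(1/-0.1332) = 0.62784^(-7.508) = 32.933, so t = 92.933.
T = 100·t = 9293 K → 9300 K to the nearest 100 K.

9300 K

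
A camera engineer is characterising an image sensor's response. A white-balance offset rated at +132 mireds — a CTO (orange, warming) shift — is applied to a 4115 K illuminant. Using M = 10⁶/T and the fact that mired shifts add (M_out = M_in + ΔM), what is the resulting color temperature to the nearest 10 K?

M_in = 10⁶/4115 = 243.01 mireds.
M_out = 243.01 + (+132) = 375.01 mireds.
T_out = 10⁶/375.01 = 2666.6 K → 2670 K.

2670 K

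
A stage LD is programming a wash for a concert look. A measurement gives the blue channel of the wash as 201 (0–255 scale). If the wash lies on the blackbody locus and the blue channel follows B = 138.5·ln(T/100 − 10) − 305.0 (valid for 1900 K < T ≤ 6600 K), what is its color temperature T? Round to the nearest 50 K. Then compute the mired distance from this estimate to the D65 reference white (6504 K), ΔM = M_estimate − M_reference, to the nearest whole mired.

ln(t − 10) = (201 + 305.0) / 138.5 = 3.6534.
t − 10 = e^3.6534 = 38.607, so t = 48.607.
T = 100·t = 4861 K → 4850 K to the nearest 50 K.
M_estimate = 10⁶/4850 = 206.19; M_reference = 10⁶/6504 = 153.75.
ΔM = 206.19 − 153.75 = 52.43 → +52 mireds.

+52 mireds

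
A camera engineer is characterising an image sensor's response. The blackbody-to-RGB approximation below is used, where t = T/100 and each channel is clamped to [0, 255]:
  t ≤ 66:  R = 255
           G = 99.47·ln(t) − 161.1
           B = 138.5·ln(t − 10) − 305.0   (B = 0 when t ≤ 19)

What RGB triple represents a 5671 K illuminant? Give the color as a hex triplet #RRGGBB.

#FFF1E3

t = 5671/100 = 56.71; the t ≤ 66 branch applies.
R = 255 by definition for t ≤ 66.
G = 99.47·ln 56.71 − 161.1 = 99.47·4.0380 − 161.1 = 240.555.
B = 138.5·ln(56.71 − 10) − 305.0 = 138.5·ln 46.71 − 305.0 = 138.5·3.8440 − 305.0 = 227.388.
Rounded: (255, 241, 227).
In hex: #FFF1E3.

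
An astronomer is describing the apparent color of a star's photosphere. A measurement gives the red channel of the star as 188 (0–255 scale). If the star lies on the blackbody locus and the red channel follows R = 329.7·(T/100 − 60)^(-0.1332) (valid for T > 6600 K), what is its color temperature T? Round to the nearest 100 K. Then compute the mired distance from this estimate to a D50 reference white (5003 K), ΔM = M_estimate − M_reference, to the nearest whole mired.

(t − 60)^(-0.1332) = 188/329.7 = 0.57022.
t − 60 = 0.57022^(1/-0.1332) = 0.57022^(-7.508) = 67.848, so t = 127.848.
T = 100·t = 12785 K → 12800 K to the nearest 100 K.
M_estimate = 10⁶/12800 = 78.12; M_reference = 10⁶/5003 = 199.88.
ΔM = 78.12 − 199.88 = -121.76 → -122 mireds.

-122 mireds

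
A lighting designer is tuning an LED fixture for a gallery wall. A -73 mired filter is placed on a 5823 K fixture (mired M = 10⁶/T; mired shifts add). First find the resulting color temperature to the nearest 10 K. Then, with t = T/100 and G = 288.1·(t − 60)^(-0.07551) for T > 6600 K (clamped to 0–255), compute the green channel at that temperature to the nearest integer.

M_in = 10⁶/5823 = 171.73; M_out = 171.73 + (-73) = 98.73.
T_out = 10⁶/98.73 = 10128.3 K → 10130 K; t = 101.3.
G = 288.1·(101.3 − 60)^(-0.07551) = 288.1·41.3^(-0.07551) = 288.1·0.75506 = 217.532.
Rounded: 218.

218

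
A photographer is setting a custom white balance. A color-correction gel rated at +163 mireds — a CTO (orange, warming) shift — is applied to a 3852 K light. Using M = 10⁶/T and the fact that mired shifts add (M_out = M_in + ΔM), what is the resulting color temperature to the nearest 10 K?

2370 K

M_in = 10⁶/3852 = 259.61 mireds.
M_out = 259.61 + (+163) = 422.61 mireds.
T_out = 10⁶/422.61 = 2366.3 K → 2370 K.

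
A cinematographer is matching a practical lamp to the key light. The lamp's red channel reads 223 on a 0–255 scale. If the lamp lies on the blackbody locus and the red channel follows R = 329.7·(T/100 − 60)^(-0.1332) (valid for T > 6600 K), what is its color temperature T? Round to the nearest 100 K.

(t − 60)^(-0.1332) = 223/329.7 = 0.67637.
t − 60 = 0.67637^(1/-0.1332) = 0.67637^(-7.508) = 18.831, so t = 78.831.
T = 100·t = 7883 K → 7900 K to the nearest 100 K.

7900 K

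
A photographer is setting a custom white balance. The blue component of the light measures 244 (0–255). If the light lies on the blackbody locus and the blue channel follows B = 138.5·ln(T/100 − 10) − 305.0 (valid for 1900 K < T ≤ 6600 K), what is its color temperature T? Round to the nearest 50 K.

6250 K

ln(t − 10) = (244 + 305.0) / 138.5 = 3.9639.
t − 10 = e^3.9639 = 52.662, so t = 62.662.
T = 100·t = 6266 K → 6250 K to the nearest 50 K.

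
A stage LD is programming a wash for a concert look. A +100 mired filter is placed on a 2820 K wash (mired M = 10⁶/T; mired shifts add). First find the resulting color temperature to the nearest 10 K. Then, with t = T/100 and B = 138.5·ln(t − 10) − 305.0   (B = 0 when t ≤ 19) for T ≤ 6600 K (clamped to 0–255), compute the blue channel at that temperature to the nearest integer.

39

M_in = 10⁶/2820 = 354.61; M_out = 354.61 + (+100) = 454.61.
T_out = 10⁶/454.61 = 2199.7 K → 2200 K; t = 22.
B = 138.5·ln(22 − 10) − 305.0 = 138.5·ln 12 − 305.0 = 138.5·2.4849 − 305.0 = 39.160.
Rounded: 39.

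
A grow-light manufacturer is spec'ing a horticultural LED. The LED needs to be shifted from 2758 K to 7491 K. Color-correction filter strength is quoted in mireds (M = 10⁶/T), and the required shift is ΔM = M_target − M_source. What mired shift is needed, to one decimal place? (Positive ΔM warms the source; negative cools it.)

-229.1 mireds

M_source = 10⁶/2758 = 362.582; M_target = 10⁶/7491 = 133.494.
ΔM = 133.494 − 362.582 = -229.088 → -229.1 mireds, a cooling shift.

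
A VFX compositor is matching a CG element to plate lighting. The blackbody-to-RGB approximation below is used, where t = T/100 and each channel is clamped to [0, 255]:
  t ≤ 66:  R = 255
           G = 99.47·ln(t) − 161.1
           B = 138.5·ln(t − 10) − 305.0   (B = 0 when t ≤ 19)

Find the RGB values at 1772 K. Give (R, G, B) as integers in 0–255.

t = 1772/100 = 17.72; the t ≤ 66 branch applies.
R = 255 by definition for t ≤ 66.
G = 99.47·ln 17.72 − 161.1 = 99.47·2.8747 − 161.1 = 124.846.
t = 17.72 ≤ 19, so B = 0.
Rounded: (255, 125, 0).

(255, 125, 0)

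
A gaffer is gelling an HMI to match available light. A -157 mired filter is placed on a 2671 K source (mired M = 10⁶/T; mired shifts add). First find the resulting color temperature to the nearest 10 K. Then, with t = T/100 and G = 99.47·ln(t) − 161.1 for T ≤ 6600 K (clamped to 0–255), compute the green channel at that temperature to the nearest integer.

M_in = 10⁶/2671 = 374.39; M_out = 374.39 + (-157) = 217.39.
T_out = 10⁶/217.39 = 4600.0 K → 4600 K; t = 46.
G = 99.47·ln 46 − 161.1 = 99.47·3.8286 − 161.1 = 219.735.
Rounded: 220.

220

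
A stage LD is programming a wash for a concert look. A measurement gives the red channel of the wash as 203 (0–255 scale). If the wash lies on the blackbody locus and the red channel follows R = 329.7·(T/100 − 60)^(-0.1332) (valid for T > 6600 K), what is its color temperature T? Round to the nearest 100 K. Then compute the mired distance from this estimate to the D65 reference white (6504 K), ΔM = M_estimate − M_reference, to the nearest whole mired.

(t − 60)^(-0.1332) = 203/329.7 = 0.61571.
t − 60 = 0.61571^(1/-0.1332) = 0.61571^(-7.508) = 38.129, so t = 98.129.
T = 100·t = 9813 K → 9800 K to the nearest 100 K.
M_estimate = 10⁶/9800 = 102.04; M_reference = 10⁶/6504 = 153.75.
ΔM = 102.04 − 153.75 = -51.71 → -52 mireds.

-52 mireds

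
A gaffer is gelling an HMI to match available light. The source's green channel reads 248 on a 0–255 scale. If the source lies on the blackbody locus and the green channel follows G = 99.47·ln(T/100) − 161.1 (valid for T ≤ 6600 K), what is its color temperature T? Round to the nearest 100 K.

6100 K

ln t = (248 + 161.1) / 99.47 = 4.1128.
t = e^4.1128 = 61.117.
T = 100·t = 6112 K → 6100 K to the nearest 100 K.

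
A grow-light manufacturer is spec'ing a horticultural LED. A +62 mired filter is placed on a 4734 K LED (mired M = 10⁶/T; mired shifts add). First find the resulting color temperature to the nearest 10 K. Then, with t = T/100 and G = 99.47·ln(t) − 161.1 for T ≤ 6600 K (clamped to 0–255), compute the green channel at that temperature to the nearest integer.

197

M_in = 10⁶/4734 = 211.24; M_out = 211.24 + (+62) = 273.24.
T_out = 10⁶/273.24 = 3659.8 K → 3660 K; t = 36.6.
G = 99.47·ln 36.6 − 161.1 = 99.47·3.6000 − 161.1 = 196.997.
Rounded: 197.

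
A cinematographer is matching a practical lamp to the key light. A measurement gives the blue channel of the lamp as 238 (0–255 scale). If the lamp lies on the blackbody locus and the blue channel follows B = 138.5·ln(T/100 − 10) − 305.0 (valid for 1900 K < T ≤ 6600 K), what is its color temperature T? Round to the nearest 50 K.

6050 K

ln(t − 10) = (238 + 305.0) / 138.5 = 3.9206.
t − 10 = e^3.9206 = 50.430, so t = 60.430.
T = 100·t = 6043 K → 6050 K to the nearest 50 K.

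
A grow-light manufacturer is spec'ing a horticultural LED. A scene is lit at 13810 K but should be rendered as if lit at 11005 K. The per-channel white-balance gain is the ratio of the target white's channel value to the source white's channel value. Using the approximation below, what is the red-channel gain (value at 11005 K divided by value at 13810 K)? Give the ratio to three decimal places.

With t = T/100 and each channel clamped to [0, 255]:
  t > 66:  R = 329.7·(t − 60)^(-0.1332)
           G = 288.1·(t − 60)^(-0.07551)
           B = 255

At 13810 K (t = 138.1):
  R = 329.7·(138.1 − 60)^(-0.1332) = 329.7·78.1^(-0.1332) = 329.7·0.55963 = 184.509.
At 11005 K (t = 110.05):
  R = 329.7·(110.05 − 60)^(-0.1332) = 329.7·50.05^(-0.1332) = 329.7·0.59380 = 195.775.
Gain = 195.775 / 184.509 = 1.0611 → 1.061.

1.061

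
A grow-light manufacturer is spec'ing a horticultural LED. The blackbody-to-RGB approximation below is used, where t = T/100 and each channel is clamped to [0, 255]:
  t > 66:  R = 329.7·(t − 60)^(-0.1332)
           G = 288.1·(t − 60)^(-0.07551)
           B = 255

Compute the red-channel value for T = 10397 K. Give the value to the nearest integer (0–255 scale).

t = 10397/100 = 103.97; the t > 66 branch applies.
R = 329.7·(103.97 − 60)^(-0.1332) = 329.7·43.97^(-0.1332) = 329.7·0.60413 = 199.182.
Rounded: 199.

199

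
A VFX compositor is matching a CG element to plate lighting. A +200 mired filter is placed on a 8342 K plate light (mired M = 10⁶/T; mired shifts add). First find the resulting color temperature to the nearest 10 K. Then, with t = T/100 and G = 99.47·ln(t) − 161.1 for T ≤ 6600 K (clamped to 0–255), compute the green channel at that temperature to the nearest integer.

M_in = 10⁶/8342 = 119.88; M_out = 119.88 + (+200) = 319.88.
T_out = 10⁶/319.88 = 3126.2 K → 3130 K; t = 31.3.
G = 99.47·ln 31.3 − 161.1 = 99.47·3.4436 − 161.1 = 181.437.
Rounded: 181.

181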